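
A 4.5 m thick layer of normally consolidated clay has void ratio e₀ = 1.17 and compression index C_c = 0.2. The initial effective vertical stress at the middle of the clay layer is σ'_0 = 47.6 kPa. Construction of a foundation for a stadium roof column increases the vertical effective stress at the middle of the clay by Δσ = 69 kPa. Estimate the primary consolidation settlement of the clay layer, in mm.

S_c ≈ 161 mm

Final effective stress: σ'_f = σ'_0 + Δσ = 47.6 + 69 = 116.6 kPa.
Normally consolidated clay, so the full stress increment lies on the virgin compression line:
S_c = C_c·H/(1+e₀)·log₁₀(σ'_f/σ'_0) = 0.2×4.5/(1+1.17)×log₁₀(116.6/47.6)
    = 0.41475 × 0.38909 = 0.1614 m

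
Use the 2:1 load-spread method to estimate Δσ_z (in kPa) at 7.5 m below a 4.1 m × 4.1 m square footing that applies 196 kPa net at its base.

By the 2:1 method the load spreads at 1 horizontal : 2 vertical, so at depth z the loaded area has grown by z in each plan dimension:
Δσ = qBL/((B+z)(L+z)) = 196×4.1×4.1/((4.1+7.5)(4.1+7.5)) = 24.485 kPa

Δσ_z ≈ 24.5 kPa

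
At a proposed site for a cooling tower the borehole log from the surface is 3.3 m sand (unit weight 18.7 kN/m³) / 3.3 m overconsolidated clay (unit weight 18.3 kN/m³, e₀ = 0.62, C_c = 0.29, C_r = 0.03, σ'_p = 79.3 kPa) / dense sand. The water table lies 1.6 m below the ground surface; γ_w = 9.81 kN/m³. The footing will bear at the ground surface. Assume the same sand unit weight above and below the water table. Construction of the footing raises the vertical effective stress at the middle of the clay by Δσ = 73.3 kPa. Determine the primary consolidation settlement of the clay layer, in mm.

Mid-depth of clay below the ground surface: z = 3.3 + 3.3/2 = 4.95 m.
Total vertical stress at mid-clay: σ_v = 18.7×3.3 + 18.3×1.65 = 91.905 kPa.
Pore pressure: u = 9.81×(4.95 − 1.6) = 32.864 kPa.
Initial effective stress: σ'_0 = σ_v − u = 91.905 − 32.864 = 59.041 kPa.
Final effective stress: σ'_f = 59.041 + 73.3 = 132.34 kPa.
σ'_f = 132.34 > σ'_p = 79.3 kPa, so the stress path crosses the preconsolidation pressure — recompression up to σ'_p, then virgin compression beyond:
S_c = H/(1+e₀)·[C_r·log₁₀(σ'_p/σ'_0) + C_c·log₁₀(σ'_f/σ'_p)]
    = 3.3/1.62 × [0.03×log₁₀(79.3/59.041) + 0.29×log₁₀(132.34/79.3)]
    = 2.037 × [0.0038436 + 0.064501] = 0.1392 m

S_c ≈ 139 mm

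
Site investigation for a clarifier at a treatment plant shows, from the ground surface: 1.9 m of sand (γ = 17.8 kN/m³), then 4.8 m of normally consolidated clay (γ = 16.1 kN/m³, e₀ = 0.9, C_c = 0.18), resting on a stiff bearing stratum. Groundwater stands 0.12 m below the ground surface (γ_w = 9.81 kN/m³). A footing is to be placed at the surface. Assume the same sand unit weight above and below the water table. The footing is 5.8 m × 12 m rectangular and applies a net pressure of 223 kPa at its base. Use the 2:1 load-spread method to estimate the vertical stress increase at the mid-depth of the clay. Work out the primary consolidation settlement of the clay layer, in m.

S_c ≈ 0.274 m

Mid-depth of clay below the ground surface: z = 1.9 + 4.8/2 = 4.3 m.
Total vertical stress at mid-clay: σ_v = 17.8×1.9 + 16.1×2.4 = 72.46 kPa.
Pore pressure: u = 9.81×(4.3 − 0.12) = 41.006 kPa.
Initial effective stress: σ'_0 = σ_v − u = 72.46 − 41.006 = 31.454 kPa.
Stress increase at mid-clay by the 2:1 spreading method:
Δσ = qBL/((B+z)(L+z)) = 223×5.8×12/((5.8+4.3)(12+4.3)) = 94.277 kPa
Final effective stress: σ'_f = σ'_0 + Δσ = 31.454 + 94.277 = 125.73 kPa.
Normally consolidated clay, so the full stress increment lies on the virgin compression line:
S_c = C_c·H/(1+e₀)·log₁₀(σ'_f/σ'_0) = 0.18×4.8/(1+0.9)×log₁₀(125.73/31.454)
    = 0.45474 × 0.60176 = 0.2736 m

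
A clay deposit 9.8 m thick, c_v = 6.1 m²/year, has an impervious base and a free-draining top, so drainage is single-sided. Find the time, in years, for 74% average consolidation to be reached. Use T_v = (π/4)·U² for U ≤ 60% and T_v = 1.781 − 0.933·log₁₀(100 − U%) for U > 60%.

t ≈ 7.26 years

Drainage path length: H_d = H = 9.8 m (single drainage).
U > 60%: T_v = 1.781 − 0.933·log₁₀(100 − 74) = 0.46083.
t = T_v·H_d²/c_v = 0.46083×9.8²/6.1 = 7.255 years.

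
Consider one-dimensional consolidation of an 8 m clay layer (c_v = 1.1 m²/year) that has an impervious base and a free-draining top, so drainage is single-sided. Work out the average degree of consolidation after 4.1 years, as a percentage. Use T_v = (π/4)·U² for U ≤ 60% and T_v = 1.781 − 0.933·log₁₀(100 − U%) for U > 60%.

Drainage path length: H_d = H = 8 m (single drainage).
T_v = c_v·t/H_d² = 1.1×4.1/8² = 0.070469.
T_v = 0.070469 corresponds to the U ≤ 60% branch:
U = √(4T_v/π) = 0.2995

U ≈ 30 %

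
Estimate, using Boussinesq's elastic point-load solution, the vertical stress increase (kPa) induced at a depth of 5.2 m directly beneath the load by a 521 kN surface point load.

Boussinesq vertical stress below a point load on an elastic half-space:
Δσ_z = 3P/(2πz²) · [1 + (r/z)²]^(−5/2)
r/z = 0/5.2 = 0; [1+(r/z)²]^(−5/2) = 1.
Δσ_z = 3×521/(2π×5.2²) × 1 = 9.1997 × 1 = 9.2 kPa

Δσ_z ≈ 9.2 kPa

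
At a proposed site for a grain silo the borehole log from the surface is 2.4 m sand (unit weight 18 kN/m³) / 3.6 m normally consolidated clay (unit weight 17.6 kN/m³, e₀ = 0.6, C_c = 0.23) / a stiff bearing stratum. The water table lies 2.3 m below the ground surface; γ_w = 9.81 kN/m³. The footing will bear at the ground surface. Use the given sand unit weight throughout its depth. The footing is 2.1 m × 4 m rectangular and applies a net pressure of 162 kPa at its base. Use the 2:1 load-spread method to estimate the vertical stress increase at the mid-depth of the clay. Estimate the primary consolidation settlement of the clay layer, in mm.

Mid-depth of clay below the ground surface: z = 2.4 + 3.6/2 = 4.2 m.
Total vertical stress at mid-clay: σ_v = 18×2.4 + 17.6×1.8 = 74.88 kPa.
Pore pressure: u = 9.81×(4.2 − 2.3) = 18.639 kPa.
Initial effective stress: σ'_0 = σ_v − u = 74.88 − 18.639 = 56.241 kPa.
Stress increase at mid-clay by the 2:1 spreading method:
Δσ = qBL/((B+z)(L+z)) = 162×2.1×4/((2.1+4.2)(4+4.2)) = 26.341 kPa
Final effective stress: σ'_f = σ'_0 + Δσ = 56.241 + 26.341 = 82.582 kPa.
Normally consolidated clay, so the full stress increment lies on the virgin compression line:
S_c = C_c·H/(1+e₀)·log₁₀(σ'_f/σ'_0) = 0.23×3.6/(1+0.6)×log₁₀(82.582/56.241)
    = 0.5175 × 0.16683 = 0.08633 m

S_c ≈ 86.3 mm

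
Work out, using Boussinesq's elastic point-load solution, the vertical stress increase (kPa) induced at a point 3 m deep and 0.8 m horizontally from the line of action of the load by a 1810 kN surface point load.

Δσ_z ≈ 80.9 kPa

Boussinesq vertical stress below a point load on an elastic half-space:
Δσ_z = 3P/(2πz²) · [1 + (r/z)²]^(−5/2)
r/z = 0.8/3 = 0.26667; [1+(r/z)²]^(−5/2) = 0.8422.
Δσ_z = 3×1810/(2π×3²) × 0.8422 = 96.023 × 0.8422 = 80.87 kPa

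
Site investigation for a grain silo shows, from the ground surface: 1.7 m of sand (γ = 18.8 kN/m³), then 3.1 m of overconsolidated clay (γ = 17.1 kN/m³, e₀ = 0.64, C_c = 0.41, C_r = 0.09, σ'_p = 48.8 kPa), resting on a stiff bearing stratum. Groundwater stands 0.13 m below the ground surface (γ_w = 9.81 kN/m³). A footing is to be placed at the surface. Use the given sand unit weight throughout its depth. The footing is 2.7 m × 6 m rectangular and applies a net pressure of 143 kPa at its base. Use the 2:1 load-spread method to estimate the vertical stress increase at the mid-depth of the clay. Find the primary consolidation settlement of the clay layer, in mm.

S_c ≈ 163 mm

Mid-depth of clay below the ground surface: z = 1.7 + 3.1/2 = 3.25 m.
Total vertical stress at mid-clay: σ_v = 18.8×1.7 + 17.1×1.55 = 58.465 kPa.
Pore pressure: u = 9.81×(3.25 − 0.13) = 30.607 kPa.
Initial effective stress: σ'_0 = σ_v − u = 58.465 − 30.607 = 27.858 kPa.
Stress increase at mid-clay by the 2:1 spreading method:
Δσ = qBL/((B+z)(L+z)) = 143×2.7×6/((2.7+3.25)(6+3.25)) = 42.091 kPa
Final effective stress: σ'_f = 27.858 + 42.091 = 69.949 kPa.
σ'_f = 69.949 > σ'_p = 48.8 kPa, so the stress path crosses the preconsolidation pressure — recompression up to σ'_p, then virgin compression beyond:
S_c = H/(1+e₀)·[C_r·log₁₀(σ'_p/σ'_0) + C_c·log₁₀(σ'_f/σ'_p)]
    = 3.1/1.64 × [0.09×log₁₀(48.8/27.858) + 0.41×log₁₀(69.949/48.8)]
    = 1.8902 × [0.021912 + 0.064108] = 0.1626 m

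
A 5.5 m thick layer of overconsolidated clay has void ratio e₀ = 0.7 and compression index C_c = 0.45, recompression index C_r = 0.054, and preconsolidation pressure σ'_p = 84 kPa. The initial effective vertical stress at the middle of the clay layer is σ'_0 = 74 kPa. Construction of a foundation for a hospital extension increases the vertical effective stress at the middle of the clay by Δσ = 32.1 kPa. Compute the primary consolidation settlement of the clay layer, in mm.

Final effective stress: σ'_f = 74 + 32.1 = 106.1 kPa.
σ'_f = 106.1 > σ'_p = 84 kPa, so the stress path crosses the preconsolidation pressure — recompression up to σ'_p, then virgin compression beyond:
S_c = H/(1+e₀)·[C_r·log₁₀(σ'_p/σ'_0) + C_c·log₁₀(σ'_f/σ'_p)]
    = 5.5/1.7 × [0.054×log₁₀(84/74) + 0.45×log₁₀(106.1/84)]
    = 3.2353 × [0.0029726 + 0.045646] = 0.1573 m

S_c ≈ 157 mm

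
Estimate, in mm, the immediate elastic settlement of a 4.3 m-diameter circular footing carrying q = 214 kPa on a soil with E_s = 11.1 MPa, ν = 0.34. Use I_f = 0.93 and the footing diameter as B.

S_e ≈ 68.2 mm

Immediate (elastic) settlement: S_e = q·B·(1−ν²)/E_s · I_f.
E_s = 11.1 MPa = 11100 kPa.
S_e = 214 × 4.3 × (1 − 0.34²) / 11100 × 0.93
    = 214 × 4.3 × 0.8844 / 11100 × 0.93
    = 0.06819 m = 68.19 mm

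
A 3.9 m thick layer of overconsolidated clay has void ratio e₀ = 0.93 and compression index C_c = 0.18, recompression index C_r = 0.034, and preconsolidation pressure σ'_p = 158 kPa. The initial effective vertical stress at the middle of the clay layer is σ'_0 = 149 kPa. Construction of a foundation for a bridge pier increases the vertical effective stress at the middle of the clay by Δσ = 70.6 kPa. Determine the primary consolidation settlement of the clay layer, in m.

S_c ≈ 0.0538 m

Final effective stress: σ'_f = 149 + 70.6 = 219.6 kPa.
σ'_f = 219.6 > σ'_p = 158 kPa, so the stress path crosses the preconsolidation pressure — recompression up to σ'_p, then virgin compression beyond:
S_c = H/(1+e₀)·[C_r·log₁₀(σ'_p/σ'_0) + C_c·log₁₀(σ'_f/σ'_p)]
    = 3.9/1.93 × [0.034×log₁₀(158/149) + 0.18×log₁₀(219.6/158)]
    = 2.0207 × [0.00086601 + 0.025736] = 0.05375 m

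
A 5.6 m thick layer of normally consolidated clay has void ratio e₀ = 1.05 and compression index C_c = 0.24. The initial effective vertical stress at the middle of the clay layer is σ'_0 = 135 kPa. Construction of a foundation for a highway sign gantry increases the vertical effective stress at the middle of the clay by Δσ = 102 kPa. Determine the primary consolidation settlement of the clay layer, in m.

Final effective stress: σ'_f = σ'_0 + Δσ = 135 + 102 = 237 kPa.
Normally consolidated clay, so the full stress increment lies on the virgin compression line:
S_c = C_c·H/(1+e₀)·log₁₀(σ'_f/σ'_0) = 0.24×5.6/(1+1.05)×log₁₀(237/135)
    = 0.65561 × 0.24441 = 0.1602 m

S_c ≈ 0.16 m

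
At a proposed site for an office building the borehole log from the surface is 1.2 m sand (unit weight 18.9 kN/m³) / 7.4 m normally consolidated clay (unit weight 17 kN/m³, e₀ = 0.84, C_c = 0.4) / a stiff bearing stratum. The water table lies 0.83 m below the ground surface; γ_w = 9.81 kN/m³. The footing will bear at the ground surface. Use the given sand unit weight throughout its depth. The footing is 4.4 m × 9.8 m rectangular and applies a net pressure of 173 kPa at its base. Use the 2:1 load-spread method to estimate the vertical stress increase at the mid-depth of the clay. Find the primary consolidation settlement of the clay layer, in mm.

S_c ≈ 549 mm

Mid-depth of clay below the ground surface: z = 1.2 + 7.4/2 = 4.9 m.
Total vertical stress at mid-clay: σ_v = 18.9×1.2 + 17×3.7 = 85.58 kPa.
Pore pressure: u = 9.81×(4.9 − 0.83) = 39.927 kPa.
Initial effective stress: σ'_0 = σ_v − u = 85.58 − 39.927 = 45.653 kPa.
Stress increase at mid-clay by the 2:1 spreading method:
Δσ = qBL/((B+z)(L+z)) = 173×4.4×9.8/((4.4+4.9)(9.8+4.9)) = 54.566 kPa
Final effective stress: σ'_f = σ'_0 + Δσ = 45.653 + 54.566 = 100.22 kPa.
Normally consolidated clay, so the full stress increment lies on the virgin compression line:
S_c = C_c·H/(1+e₀)·log₁₀(σ'_f/σ'_0) = 0.4×7.4/(1+0.84)×log₁₀(100.22/45.653)
    = 1.6087 × 0.34149 = 0.5494 m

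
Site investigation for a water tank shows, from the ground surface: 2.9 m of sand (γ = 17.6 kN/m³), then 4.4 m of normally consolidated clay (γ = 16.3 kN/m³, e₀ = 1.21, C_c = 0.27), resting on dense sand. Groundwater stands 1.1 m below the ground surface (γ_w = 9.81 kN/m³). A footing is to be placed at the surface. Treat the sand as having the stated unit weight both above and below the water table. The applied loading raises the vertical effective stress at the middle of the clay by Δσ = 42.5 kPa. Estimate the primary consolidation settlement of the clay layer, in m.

S_c ≈ 0.149 m

Mid-depth of clay below the ground surface: z = 2.9 + 4.4/2 = 5.1 m.
Total vertical stress at mid-clay: σ_v = 17.6×2.9 + 16.3×2.2 = 86.9 kPa.
Pore pressure: u = 9.81×(5.1 − 1.1) = 39.24 kPa.
Initial effective stress: σ'_0 = σ_v − u = 86.9 − 39.24 = 47.66 kPa.
Final effective stress: σ'_f = σ'_0 + Δσ = 47.66 + 42.5 = 90.16 kPa.
Normally consolidated clay, so the full stress increment lies on the virgin compression line:
S_c = C_c·H/(1+e₀)·log₁₀(σ'_f/σ'_0) = 0.27×4.4/(1+1.21)×log₁₀(90.16/47.66)
    = 0.53756 × 0.27686 = 0.1488 m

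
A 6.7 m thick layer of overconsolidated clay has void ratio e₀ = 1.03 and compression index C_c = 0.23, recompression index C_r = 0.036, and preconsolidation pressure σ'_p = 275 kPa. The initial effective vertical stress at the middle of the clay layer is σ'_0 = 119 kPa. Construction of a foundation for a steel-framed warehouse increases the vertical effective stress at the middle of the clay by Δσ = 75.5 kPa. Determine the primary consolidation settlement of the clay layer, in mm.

S_c ≈ 25.4 mm

Final effective stress: σ'_f = 119 + 75.5 = 194.5 kPa.
σ'_f = 194.5 ≤ σ'_p = 275 kPa, so the clay remains overconsolidated and only the recompression index applies:
S_c = C_r·H/(1+e₀)·log₁₀(σ'_f/σ'_0) = 0.036×6.7/2.03×log₁₀(194.5/119)
    = 0.11882 × 0.21337 = 0.02535 m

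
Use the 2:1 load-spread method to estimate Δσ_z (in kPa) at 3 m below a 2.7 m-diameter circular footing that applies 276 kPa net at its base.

Δσ_z ≈ 61.9 kPa

By the 2:1 method the load spreads at 1 horizontal : 2 vertical, so at depth z the loaded area has grown by z in each plan dimension:
Δσ ≈ qD²/(D+z)² = 276×2.7²/(2.7+3)² = 61.928 kPa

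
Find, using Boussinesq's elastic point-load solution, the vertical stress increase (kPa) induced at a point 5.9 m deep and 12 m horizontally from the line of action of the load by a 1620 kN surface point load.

Δσ_z ≈ 0.372 kPa

Boussinesq vertical stress below a point load on an elastic half-space:
Δσ_z = 3P/(2πz²) · [1 + (r/z)²]^(−5/2)
r/z = 12/5.9 = 2.0339; [1+(r/z)²]^(−5/2) = 0.016722.
Δσ_z = 3×1620/(2π×5.9²) × 0.016722 = 22.22 × 0.016722 = 0.3716 kPa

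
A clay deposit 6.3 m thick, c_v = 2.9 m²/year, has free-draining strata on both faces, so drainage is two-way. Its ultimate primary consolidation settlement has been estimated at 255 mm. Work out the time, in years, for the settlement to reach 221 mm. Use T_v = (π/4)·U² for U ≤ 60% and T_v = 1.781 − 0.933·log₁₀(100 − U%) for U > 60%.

Drainage path length: H_d = H/2 = 3.15 m (double drainage).
U = S(t)/S_ult = 221/255 = 0.8667.
U > 60%: T_v = 1.781 − 0.933·log₁₀(100 − 86.667) = 0.73143.
t = T_v·H_d²/c_v = 0.73143×3.15²/2.9 = 2.503 years.

t ≈ 2.5 years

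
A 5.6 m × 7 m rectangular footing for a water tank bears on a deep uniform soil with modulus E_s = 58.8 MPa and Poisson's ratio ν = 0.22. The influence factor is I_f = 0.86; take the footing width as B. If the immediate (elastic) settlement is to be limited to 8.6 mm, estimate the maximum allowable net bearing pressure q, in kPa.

E_s = 58.8 MPa = 58800 kPa.
S_e = q·B·(1−ν²)/E_s · I_f  ⇒  q = S_e·E_s / (B·(1−ν²)·I_f).
q = 0.0086 × 58800 / (5.6 × 0.9516 × 0.86) = 110.3 kPa

q ≈ 110 kPa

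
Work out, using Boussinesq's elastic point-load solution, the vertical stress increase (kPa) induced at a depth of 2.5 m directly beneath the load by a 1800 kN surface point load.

Δσ_z ≈ 138 kPa

Boussinesq vertical stress below a point load on an elastic half-space:
Δσ_z = 3P/(2πz²) · [1 + (r/z)²]^(−5/2)
r/z = 0/2.5 = 0; [1+(r/z)²]^(−5/2) = 1.
Δσ_z = 3×1800/(2π×2.5²) × 1 = 137.51 × 1 = 137.5 kPa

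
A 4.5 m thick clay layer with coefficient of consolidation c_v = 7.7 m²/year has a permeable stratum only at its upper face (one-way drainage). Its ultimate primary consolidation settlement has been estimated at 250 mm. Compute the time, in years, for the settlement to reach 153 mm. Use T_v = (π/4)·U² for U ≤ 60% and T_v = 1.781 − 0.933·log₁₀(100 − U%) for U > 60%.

t ≈ 0.785 years

Drainage path length: H_d = H = 4.5 m (single drainage).
U = S(t)/S_ult = 153/250 = 0.612.
U > 60%: T_v = 1.781 − 0.933·log₁₀(100 − 61.2) = 0.29862.
t = T_v·H_d²/c_v = 0.29862×4.5²/7.7 = 0.7853 years.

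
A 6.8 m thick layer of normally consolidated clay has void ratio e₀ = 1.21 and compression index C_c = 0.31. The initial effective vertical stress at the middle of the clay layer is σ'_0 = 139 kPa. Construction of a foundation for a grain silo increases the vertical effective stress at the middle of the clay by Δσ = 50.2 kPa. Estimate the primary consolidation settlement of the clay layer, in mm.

Final effective stress: σ'_f = σ'_0 + Δσ = 139 + 50.2 = 189.2 kPa.
Normally consolidated clay, so the full stress increment lies on the virgin compression line:
S_c = C_c·H/(1+e₀)·log₁₀(σ'_f/σ'_0) = 0.31×6.8/(1+1.21)×log₁₀(189.2/139)
    = 0.95385 × 0.13391 = 0.1277 m

S_c ≈ 128 mm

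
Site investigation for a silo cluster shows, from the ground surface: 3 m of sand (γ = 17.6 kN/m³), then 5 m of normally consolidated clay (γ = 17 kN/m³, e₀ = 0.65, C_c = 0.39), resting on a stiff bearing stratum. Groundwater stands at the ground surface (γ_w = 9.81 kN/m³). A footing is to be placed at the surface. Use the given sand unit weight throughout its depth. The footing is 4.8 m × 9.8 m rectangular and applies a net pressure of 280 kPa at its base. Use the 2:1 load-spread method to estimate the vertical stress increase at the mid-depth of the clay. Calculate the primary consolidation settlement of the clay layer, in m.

S_c ≈ 0.568 m

Mid-depth of clay below the ground surface: z = 3 + 5/2 = 5.5 m.
Total vertical stress at mid-clay: σ_v = 17.6×3 + 17×2.5 = 95.3 kPa.
Pore pressure: u = 9.81×(5.5 − 0) = 53.955 kPa.
Initial effective stress: σ'_0 = σ_v − u = 95.3 − 53.955 = 41.345 kPa.
Stress increase at mid-clay by the 2:1 spreading method:
Δσ = qBL/((B+z)(L+z)) = 280×4.8×9.8/((4.8+5.5)(9.8+5.5)) = 83.579 kPa
Final effective stress: σ'_f = σ'_0 + Δσ = 41.345 + 83.579 = 124.92 kPa.
Normally consolidated clay, so the full stress increment lies on the virgin compression line:
S_c = C_c·H/(1+e₀)·log₁₀(σ'_f/σ'_0) = 0.39×5/(1+0.65)×log₁₀(124.92/41.345)
    = 1.1818 × 0.48021 = 0.5675 m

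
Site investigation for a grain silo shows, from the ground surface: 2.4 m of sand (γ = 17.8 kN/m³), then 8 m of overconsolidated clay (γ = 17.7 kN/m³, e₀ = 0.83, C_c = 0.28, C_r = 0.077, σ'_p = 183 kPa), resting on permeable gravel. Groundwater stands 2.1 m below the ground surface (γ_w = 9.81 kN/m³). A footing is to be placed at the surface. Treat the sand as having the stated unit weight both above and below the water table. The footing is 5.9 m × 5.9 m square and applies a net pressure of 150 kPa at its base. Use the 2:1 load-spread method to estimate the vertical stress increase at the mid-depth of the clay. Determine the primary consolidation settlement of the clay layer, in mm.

Mid-depth of clay below the ground surface: z = 2.4 + 8/2 = 6.4 m.
Total vertical stress at mid-clay: σ_v = 17.8×2.4 + 17.7×4 = 113.52 kPa.
Pore pressure: u = 9.81×(6.4 − 2.1) = 42.183 kPa.
Initial effective stress: σ'_0 = σ_v − u = 113.52 − 42.183 = 71.337 kPa.
Stress increase at mid-clay by the 2:1 spreading method:
Δσ = qBL/((B+z)(L+z)) = 150×5.9×5.9/((5.9+6.4)(5.9+6.4)) = 34.513 kPa
Final effective stress: σ'_f = 71.337 + 34.513 = 105.85 kPa.
σ'_f = 105.85 ≤ σ'_p = 183 kPa, so the clay remains overconsolidated and only the recompression index applies:
S_c = C_r·H/(1+e₀)·log₁₀(σ'_f/σ'_0) = 0.077×8/1.83×log₁₀(105.85/71.337)
    = 0.33661 × 0.17138 = 0.05769 m

S_c ≈ 57.7 mm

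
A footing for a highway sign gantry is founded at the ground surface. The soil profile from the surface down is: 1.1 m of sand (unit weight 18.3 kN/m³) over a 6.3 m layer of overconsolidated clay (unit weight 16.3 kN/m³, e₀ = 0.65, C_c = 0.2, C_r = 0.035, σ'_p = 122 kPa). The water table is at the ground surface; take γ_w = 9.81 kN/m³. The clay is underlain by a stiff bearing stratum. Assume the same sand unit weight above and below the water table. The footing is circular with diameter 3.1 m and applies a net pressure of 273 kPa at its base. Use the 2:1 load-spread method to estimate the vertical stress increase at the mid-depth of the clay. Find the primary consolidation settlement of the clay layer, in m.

Mid-depth of clay below the ground surface: z = 1.1 + 6.3/2 = 4.25 m.
Total vertical stress at mid-clay: σ_v = 18.3×1.1 + 16.3×3.15 = 71.475 kPa.
Pore pressure: u = 9.81×(4.25 − 0) = 41.693 kPa.
Initial effective stress: σ'_0 = σ_v − u = 71.475 − 41.693 = 29.782 kPa.
Stress increase at mid-clay by the 2:1 spreading method:
Δσ ≈ qD²/(D+z)² = 273×3.1²/(3.1+4.25)² = 48.564 kPa
Final effective stress: σ'_f = 29.782 + 48.564 = 78.346 kPa.
σ'_f = 78.346 ≤ σ'_p = 122 kPa, so the clay remains overconsolidated and only the recompression index applies:
S_c = C_r·H/(1+e₀)·log₁₀(σ'_f/σ'_0) = 0.035×6.3/1.65×log₁₀(78.346/29.782)
    = 0.13364 × 0.42006 = 0.05614 m

S_c ≈ 0.0561 m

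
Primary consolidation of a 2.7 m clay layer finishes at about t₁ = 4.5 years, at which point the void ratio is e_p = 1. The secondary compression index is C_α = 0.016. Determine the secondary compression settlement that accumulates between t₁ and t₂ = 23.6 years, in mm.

S_s ≈ 15.5 mm

Secondary compression: S_s = C_α·H/(1+e_p)·log₁₀(t₂/t₁)
S_s = 0.016×2.7/(1+1)×log₁₀(23.6/4.5)
    = 0.0216 × 0.7197 = 0.01555 m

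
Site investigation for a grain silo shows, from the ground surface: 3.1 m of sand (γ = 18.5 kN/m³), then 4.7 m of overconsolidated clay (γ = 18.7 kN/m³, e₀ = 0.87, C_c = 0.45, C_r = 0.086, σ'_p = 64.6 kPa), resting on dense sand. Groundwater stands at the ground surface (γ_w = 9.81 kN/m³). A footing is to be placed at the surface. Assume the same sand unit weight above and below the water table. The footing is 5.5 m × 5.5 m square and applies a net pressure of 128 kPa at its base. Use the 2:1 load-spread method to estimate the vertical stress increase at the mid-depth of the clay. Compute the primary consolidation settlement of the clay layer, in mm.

Mid-depth of clay below the ground surface: z = 3.1 + 4.7/2 = 5.45 m.
Total vertical stress at mid-clay: σ_v = 18.5×3.1 + 18.7×2.35 = 101.3 kPa.
Pore pressure: u = 9.81×(5.45 − 0) = 53.465 kPa.
Initial effective stress: σ'_0 = σ_v − u = 101.3 − 53.465 = 47.835 kPa.
Stress increase at mid-clay by the 2:1 spreading method:
Δσ = qBL/((B+z)(L+z)) = 128×5.5×5.5/((5.5+5.45)(5.5+5.45)) = 32.293 kPa
Final effective stress: σ'_f = 47.835 + 32.293 = 80.128 kPa.
σ'_f = 80.128 > σ'_p = 64.6 kPa, so the stress path crosses the preconsolidation pressure — recompression up to σ'_p, then virgin compression beyond:
S_c = H/(1+e₀)·[C_r·log₁₀(σ'_p/σ'_0) + C_c·log₁₀(σ'_f/σ'_p)]
    = 4.7/1.87 × [0.086×log₁₀(64.6/47.835) + 0.45×log₁₀(80.128/64.6)]
    = 2.5134 × [0.011222 + 0.042098] = 0.134 m

S_c ≈ 134 mm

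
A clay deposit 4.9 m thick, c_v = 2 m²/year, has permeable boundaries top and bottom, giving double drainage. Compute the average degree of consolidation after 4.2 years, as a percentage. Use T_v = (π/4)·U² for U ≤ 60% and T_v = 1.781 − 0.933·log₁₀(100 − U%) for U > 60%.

Drainage path length: H_d = H/2 = 2.45 m (double drainage).
T_v = c_v·t/H_d² = 2×4.2/2.45² = 1.3994.
T_v = 1.3994 corresponds to the U > 60% branch:
U = 1 − 10^((1.781 − T_v)/0.933)/100 = 0.9744

U ≈ 97.4 %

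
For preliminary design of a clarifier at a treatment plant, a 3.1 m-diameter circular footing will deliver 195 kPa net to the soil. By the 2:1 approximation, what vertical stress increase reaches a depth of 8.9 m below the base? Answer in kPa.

By the 2:1 method the load spreads at 1 horizontal : 2 vertical, so at depth z the loaded area has grown by z in each plan dimension:
Δσ ≈ qD²/(D+z)² = 195×3.1²/(3.1+8.9)² = 13.014 kPa

Δσ_z ≈ 13 kPa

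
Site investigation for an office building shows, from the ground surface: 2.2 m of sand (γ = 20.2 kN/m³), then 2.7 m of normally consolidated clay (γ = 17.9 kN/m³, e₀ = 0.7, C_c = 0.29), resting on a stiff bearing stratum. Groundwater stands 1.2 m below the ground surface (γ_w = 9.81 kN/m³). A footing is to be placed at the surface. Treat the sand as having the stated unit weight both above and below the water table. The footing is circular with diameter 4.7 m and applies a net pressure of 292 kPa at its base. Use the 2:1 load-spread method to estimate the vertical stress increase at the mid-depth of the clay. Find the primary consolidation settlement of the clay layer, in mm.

Mid-depth of clay below the ground surface: z = 2.2 + 2.7/2 = 3.55 m.
Total vertical stress at mid-clay: σ_v = 20.2×2.2 + 17.9×1.35 = 68.605 kPa.
Pore pressure: u = 9.81×(3.55 − 1.2) = 23.054 kPa.
Initial effective stress: σ'_0 = σ_v − u = 68.605 − 23.054 = 45.551 kPa.
Stress increase at mid-clay by the 2:1 spreading method:
Δσ ≈ qD²/(D+z)² = 292×4.7²/(4.7+3.55)² = 94.77 kPa
Final effective stress: σ'_f = σ'_0 + Δσ = 45.551 + 94.77 = 140.32 kPa.
Normally consolidated clay, so the full stress increment lies on the virgin compression line:
S_c = C_c·H/(1+e₀)·log₁₀(σ'_f/σ'_0) = 0.29×2.7/(1+0.7)×log₁₀(140.32/45.551)
    = 0.46059 × 0.48862 = 0.2251 m

S_c ≈ 225 mm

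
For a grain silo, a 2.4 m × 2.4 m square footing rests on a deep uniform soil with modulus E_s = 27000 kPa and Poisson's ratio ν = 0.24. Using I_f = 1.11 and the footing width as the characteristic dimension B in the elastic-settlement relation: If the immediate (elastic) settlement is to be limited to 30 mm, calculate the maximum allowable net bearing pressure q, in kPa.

q ≈ 323 kPa

S_e = q·B·(1−ν²)/E_s · I_f  ⇒  q = S_e·E_s / (B·(1−ν²)·I_f).
q = 0.03 × 27000 / (2.4 × 0.9424 × 1.11) = 322.6 kPa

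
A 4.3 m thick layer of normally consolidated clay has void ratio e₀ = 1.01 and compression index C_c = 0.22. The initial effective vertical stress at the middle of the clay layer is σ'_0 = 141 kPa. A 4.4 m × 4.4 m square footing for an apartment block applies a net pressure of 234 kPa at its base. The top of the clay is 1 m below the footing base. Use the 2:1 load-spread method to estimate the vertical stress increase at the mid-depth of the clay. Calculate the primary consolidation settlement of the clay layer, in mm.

Mid-depth of clay below the footing base: z = 1 + 4.3/2 = 3.15 m.
Stress increase at mid-clay by the 2:1 spreading method:
Δσ = qBL/((B+z)(L+z)) = 234×4.4×4.4/((4.4+3.15)(4.4+3.15)) = 79.474 kPa
Final effective stress: σ'_f = σ'_0 + Δσ = 141 + 79.474 = 220.47 kPa.
Normally consolidated clay, so the full stress increment lies on the virgin compression line:
S_c = C_c·H/(1+e₀)·log₁₀(σ'_f/σ'_0) = 0.22×4.3/(1+1.01)×log₁₀(220.47/141)
    = 0.47065 × 0.19413 = 0.09137 m

S_c ≈ 91.4 mm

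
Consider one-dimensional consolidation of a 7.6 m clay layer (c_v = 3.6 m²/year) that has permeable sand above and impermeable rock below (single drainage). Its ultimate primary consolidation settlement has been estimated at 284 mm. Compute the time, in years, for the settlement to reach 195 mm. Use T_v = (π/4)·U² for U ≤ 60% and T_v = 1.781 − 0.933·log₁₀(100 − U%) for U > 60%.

Drainage path length: H_d = H = 7.6 m (single drainage).
U = S(t)/S_ult = 195/284 = 0.6866.
U > 60%: T_v = 1.781 − 0.933·log₁₀(100 − 68.662) = 0.38517.
t = T_v·H_d²/c_v = 0.38517×7.6²/3.6 = 6.18 years.

t ≈ 6.18 years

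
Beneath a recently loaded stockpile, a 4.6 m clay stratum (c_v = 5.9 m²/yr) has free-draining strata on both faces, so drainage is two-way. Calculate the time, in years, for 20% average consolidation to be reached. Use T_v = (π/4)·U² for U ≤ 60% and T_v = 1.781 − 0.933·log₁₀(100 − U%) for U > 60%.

t ≈ 0.0282 years

Drainage path length: H_d = H/2 = 2.3 m (double drainage).
U ≤ 60%: T_v = (π/4)·U² = (π/4)×0.2² = 0.031416.
t = T_v·H_d²/c_v = 0.031416×2.3²/5.9 = 0.02817 years.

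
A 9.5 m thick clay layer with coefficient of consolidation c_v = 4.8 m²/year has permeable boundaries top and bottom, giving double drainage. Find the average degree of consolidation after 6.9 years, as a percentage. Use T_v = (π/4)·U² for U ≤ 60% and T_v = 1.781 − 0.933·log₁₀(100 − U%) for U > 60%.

Drainage path length: H_d = H/2 = 4.75 m (double drainage).
T_v = c_v·t/H_d² = 4.8×6.9/4.75² = 1.4679.
T_v = 1.4679 corresponds to the U > 60% branch:
U = 1 − 10^((1.781 − T_v)/0.933)/100 = 0.9783

U ≈ 97.8 %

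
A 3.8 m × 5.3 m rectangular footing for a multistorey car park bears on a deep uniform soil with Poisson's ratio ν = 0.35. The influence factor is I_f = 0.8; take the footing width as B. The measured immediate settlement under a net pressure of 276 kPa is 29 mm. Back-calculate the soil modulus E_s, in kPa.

E_s ≈ 25400 kPa

S_e = q·B·(1−ν²)/E_s · I_f  ⇒  E_s = q·B·(1−ν²)·I_f / S_e.
E_s = 276 × 3.8 × 0.8775 × 0.8 / 0.029 = 25390 kPa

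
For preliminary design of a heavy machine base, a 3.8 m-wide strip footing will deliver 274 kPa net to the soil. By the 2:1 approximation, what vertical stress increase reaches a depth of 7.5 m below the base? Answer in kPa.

Δσ_z ≈ 92.1 kPa

By the 2:1 method the load spreads at 1 horizontal : 2 vertical, so at depth z the loaded area has grown by z in each plan dimension:
Δσ = qB/(B+z) = 274×3.8/(3.8+7.5) = 92.142 kPa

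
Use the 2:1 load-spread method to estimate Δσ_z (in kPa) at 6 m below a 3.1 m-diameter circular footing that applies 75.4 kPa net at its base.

By the 2:1 method the load spreads at 1 horizontal : 2 vertical, so at depth z the loaded area has grown by z in each plan dimension:
Δσ ≈ qD²/(D+z)² = 75.4×3.1²/(3.1+6)² = 8.7501 kPa

Δσ_z ≈ 8.75 kPa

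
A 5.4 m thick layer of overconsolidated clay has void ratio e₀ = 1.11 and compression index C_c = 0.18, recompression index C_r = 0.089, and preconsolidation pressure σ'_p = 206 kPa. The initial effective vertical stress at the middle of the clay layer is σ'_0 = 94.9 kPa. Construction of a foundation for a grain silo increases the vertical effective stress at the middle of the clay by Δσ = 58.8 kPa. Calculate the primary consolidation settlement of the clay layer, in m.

S_c ≈ 0.0477 m

Final effective stress: σ'_f = 94.9 + 58.8 = 153.7 kPa.
σ'_f = 153.7 ≤ σ'_p = 206 kPa, so the clay remains overconsolidated and only the recompression index applies:
S_c = C_r·H/(1+e₀)·log₁₀(σ'_f/σ'_0) = 0.089×5.4/2.11×log₁₀(153.7/94.9)
    = 0.22777 × 0.20941 = 0.0477 m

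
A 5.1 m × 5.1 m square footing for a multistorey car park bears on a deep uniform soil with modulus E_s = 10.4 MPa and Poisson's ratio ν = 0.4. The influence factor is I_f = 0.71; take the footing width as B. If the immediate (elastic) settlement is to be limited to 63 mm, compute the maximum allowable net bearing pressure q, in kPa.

E_s = 10.4 MPa = 10400 kPa.
S_e = q·B·(1−ν²)/E_s · I_f  ⇒  q = S_e·E_s / (B·(1−ν²)·I_f).
q = 0.063 × 10400 / (5.1 × 0.84 × 0.71) = 215.4 kPa

q ≈ 215 kPa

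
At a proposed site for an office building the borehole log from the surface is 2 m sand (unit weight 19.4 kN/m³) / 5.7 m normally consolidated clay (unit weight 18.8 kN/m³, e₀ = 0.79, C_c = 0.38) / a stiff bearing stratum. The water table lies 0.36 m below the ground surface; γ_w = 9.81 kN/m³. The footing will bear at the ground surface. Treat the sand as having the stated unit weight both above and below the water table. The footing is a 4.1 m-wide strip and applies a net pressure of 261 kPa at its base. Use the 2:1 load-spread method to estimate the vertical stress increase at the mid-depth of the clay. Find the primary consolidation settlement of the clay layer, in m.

Mid-depth of clay below the ground surface: z = 2 + 5.7/2 = 4.85 m.
Total vertical stress at mid-clay: σ_v = 19.4×2 + 18.8×2.85 = 92.38 kPa.
Pore pressure: u = 9.81×(4.85 − 0.36) = 44.047 kPa.
Initial effective stress: σ'_0 = σ_v − u = 92.38 − 44.047 = 48.333 kPa.
Stress increase at mid-clay by the 2:1 spreading method:
Δσ = qB/(B+z) = 261×4.1/(4.1+4.85) = 119.56 kPa
Final effective stress: σ'_f = σ'_0 + Δσ = 48.333 + 119.56 = 167.89 kPa.
Normally consolidated clay, so the full stress increment lies on the virgin compression line:
S_c = C_c·H/(1+e₀)·log₁₀(σ'_f/σ'_0) = 0.38×5.7/(1+0.79)×log₁₀(167.89/48.333)
    = 1.2101 × 0.54078 = 0.6544 m

S_c ≈ 0.654 m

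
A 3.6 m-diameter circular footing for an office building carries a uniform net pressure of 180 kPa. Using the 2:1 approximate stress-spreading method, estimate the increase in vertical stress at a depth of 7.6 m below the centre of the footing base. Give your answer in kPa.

Δσ_z ≈ 18.6 kPa

By the 2:1 method the load spreads at 1 horizontal : 2 vertical, so at depth z the loaded area has grown by z in each plan dimension:
Δσ ≈ qD²/(D+z)² = 180×3.6²/(3.6+7.6)² = 18.597 kPa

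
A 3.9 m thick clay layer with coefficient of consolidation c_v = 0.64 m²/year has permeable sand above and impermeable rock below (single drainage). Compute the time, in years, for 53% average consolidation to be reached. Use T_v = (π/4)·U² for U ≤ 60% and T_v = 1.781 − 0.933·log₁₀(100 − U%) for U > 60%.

Drainage path length: H_d = H = 3.9 m (single drainage).
U ≤ 60%: T_v = (π/4)·U² = (π/4)×0.53² = 0.22062.
t = T_v·H_d²/c_v = 0.22062×3.9²/0.64 = 5.243 years.

t ≈ 5.24 years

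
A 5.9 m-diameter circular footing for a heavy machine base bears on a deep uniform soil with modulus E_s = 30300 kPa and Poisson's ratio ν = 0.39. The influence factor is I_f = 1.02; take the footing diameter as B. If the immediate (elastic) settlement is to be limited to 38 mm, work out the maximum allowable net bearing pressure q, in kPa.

S_e = q·B·(1−ν²)/E_s · I_f  ⇒  q = S_e·E_s / (B·(1−ν²)·I_f).
q = 0.038 × 30300 / (5.9 × 0.8479 × 1.02) = 225.6 kPa

q ≈ 226 kPa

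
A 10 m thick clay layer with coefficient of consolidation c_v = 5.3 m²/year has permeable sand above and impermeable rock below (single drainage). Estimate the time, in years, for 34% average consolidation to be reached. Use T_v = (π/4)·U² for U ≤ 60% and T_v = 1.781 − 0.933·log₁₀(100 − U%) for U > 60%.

Drainage path length: H_d = H = 10 m (single drainage).
U ≤ 60%: T_v = (π/4)·U² = (π/4)×0.34² = 0.090792.
t = T_v·H_d²/c_v = 0.090792×10²/5.3 = 1.713 years.

t ≈ 1.71 years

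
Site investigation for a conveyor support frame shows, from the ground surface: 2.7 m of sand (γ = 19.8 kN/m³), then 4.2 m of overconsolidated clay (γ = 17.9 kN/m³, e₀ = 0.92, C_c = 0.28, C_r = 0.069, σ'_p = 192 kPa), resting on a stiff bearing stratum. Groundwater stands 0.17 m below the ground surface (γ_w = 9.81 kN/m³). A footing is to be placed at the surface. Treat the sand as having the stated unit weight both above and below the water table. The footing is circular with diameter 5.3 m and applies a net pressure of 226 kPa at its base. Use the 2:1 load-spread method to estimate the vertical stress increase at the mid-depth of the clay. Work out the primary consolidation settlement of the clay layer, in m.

S_c ≈ 0.0564 m

Mid-depth of clay below the ground surface: z = 2.7 + 4.2/2 = 4.8 m.
Total vertical stress at mid-clay: σ_v = 19.8×2.7 + 17.9×2.1 = 91.05 kPa.
Pore pressure: u = 9.81×(4.8 − 0.17) = 45.42 kPa.
Initial effective stress: σ'_0 = σ_v − u = 91.05 − 45.42 = 45.63 kPa.
Stress increase at mid-clay by the 2:1 spreading method:
Δσ ≈ qD²/(D+z)² = 226×5.3²/(5.3+4.8)² = 62.233 kPa
Final effective stress: σ'_f = 45.63 + 62.233 = 107.86 kPa.
σ'_f = 107.86 ≤ σ'_p = 192 kPa, so the clay remains overconsolidated and only the recompression index applies:
S_c = C_r·H/(1+e₀)·log₁₀(σ'_f/σ'_0) = 0.069×4.2/1.92×log₁₀(107.86/45.63)
    = 0.15094 × 0.37361 = 0.05639 m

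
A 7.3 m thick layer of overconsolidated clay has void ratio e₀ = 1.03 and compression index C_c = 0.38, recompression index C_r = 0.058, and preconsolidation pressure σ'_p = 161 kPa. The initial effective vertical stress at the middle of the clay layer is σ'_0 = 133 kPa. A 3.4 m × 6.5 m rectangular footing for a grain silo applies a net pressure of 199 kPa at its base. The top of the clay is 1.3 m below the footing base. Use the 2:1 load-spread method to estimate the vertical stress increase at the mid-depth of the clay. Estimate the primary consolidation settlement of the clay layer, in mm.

S_c ≈ 80.2 mm

Mid-depth of clay below the footing base: z = 1.3 + 7.3/2 = 4.95 m.
Stress increase at mid-clay by the 2:1 spreading method:
Δσ = qBL/((B+z)(L+z)) = 199×3.4×6.5/((3.4+4.95)(6.5+4.95)) = 46 kPa
Final effective stress: σ'_f = 133 + 46 = 179 kPa.
σ'_f = 179 > σ'_p = 161 kPa, so the stress path crosses the preconsolidation pressure — recompression up to σ'_p, then virgin compression beyond:
S_c = H/(1+e₀)·[C_r·log₁₀(σ'_p/σ'_0) + C_c·log₁₀(σ'_f/σ'_p)]
    = 7.3/2.03 × [0.058×log₁₀(161/133) + 0.38×log₁₀(179/161)]
    = 3.5961 × [0.0048125 + 0.01749] = 0.0802 m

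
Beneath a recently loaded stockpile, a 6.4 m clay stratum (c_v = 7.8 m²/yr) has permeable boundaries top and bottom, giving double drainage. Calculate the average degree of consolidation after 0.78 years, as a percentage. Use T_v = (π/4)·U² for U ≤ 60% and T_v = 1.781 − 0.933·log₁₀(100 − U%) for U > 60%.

U ≈ 81.3 %

Drainage path length: H_d = H/2 = 3.2 m (double drainage).
T_v = c_v·t/H_d² = 7.8×0.78/3.2² = 0.59414.
T_v = 0.59414 corresponds to the U > 60% branch:
U = 1 − 10^((1.781 − T_v)/0.933)/100 = 0.8129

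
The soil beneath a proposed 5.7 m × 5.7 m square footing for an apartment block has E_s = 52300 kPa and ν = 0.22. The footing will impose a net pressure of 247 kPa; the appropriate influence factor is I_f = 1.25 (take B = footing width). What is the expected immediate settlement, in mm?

S_e ≈ 32 mm

Immediate (elastic) settlement: S_e = q·B·(1−ν²)/E_s · I_f.
S_e = 247 × 5.7 × (1 − 0.22²) / 52300 × 1.25
    = 247 × 5.7 × 0.9516 / 52300 × 1.25
    = 0.03202 m = 32.02 mm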